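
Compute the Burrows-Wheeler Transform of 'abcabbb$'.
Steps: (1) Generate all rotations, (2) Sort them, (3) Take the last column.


Rotations (sorted):
  0: $abcabbb -> last char: b
  1: abbb$abc -> last char: c
  2: abcabbb$ -> last char: $
  3: b$abcabb -> last char: b
  4: bb$abcab -> last char: b
  5: bbb$abca -> last char: a
  6: bcabbb$a -> last char: a
  7: cabbb$ab -> last char: b


BWT = bc$bbaab


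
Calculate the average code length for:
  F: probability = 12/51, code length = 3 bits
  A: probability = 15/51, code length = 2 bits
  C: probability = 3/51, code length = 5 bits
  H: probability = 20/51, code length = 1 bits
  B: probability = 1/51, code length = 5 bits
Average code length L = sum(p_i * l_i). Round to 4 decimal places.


Weighted contributions p_i * l_i:
  F: (12/51) * 3 = 36/51
  A: (15/51) * 2 = 30/51
  C: (3/51) * 5 = 15/51
  H: (20/51) * 1 = 20/51
  B: (1/51) * 5 = 5/51
Sum = (36 + 30 + 15 + 20 + 5)/51 = 106/51

L = 106/51 = 2.0784 bits/symbol


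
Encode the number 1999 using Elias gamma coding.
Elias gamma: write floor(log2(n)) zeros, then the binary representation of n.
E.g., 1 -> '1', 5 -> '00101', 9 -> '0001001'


num_bits = floor(log2(1999)) + 1 = 11
leading_zeros = num_bits - 1 = 10
binary(1999) = 11111001111

Elias gamma(1999) = '0000000000' + '11111001111' = 000000000011111001111 (21 bits)


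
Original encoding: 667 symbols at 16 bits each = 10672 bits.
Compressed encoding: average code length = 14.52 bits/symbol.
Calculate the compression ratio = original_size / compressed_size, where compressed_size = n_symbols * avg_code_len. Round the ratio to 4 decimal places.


original_size = n_symbols * orig_bits = 667 * 16 = 10672 bits
compressed_size = n_symbols * avg_code_len = 667 * 14.52 = 9684.84 bits
ratio = original_size / compressed_size = 10672 / 9684.84 = 1.1019

Compression ratio = 1.1019


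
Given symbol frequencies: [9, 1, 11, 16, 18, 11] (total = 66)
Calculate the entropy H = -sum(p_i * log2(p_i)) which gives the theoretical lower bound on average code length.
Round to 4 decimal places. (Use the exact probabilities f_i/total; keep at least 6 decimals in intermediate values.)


Per-symbol terms -p_i * log2(p_i) with p_i = f_i/66:
  p = 9/66 = 0.136364: log2(p) = -2.874469, -p*log2(p) = 0.391973
  p = 1/66 = 0.015152: log2(p) = -6.044394, -p*log2(p) = 0.091582
  p = 11/66 = 0.166667: log2(p) = -2.584963, -p*log2(p) = 0.430827
  p = 16/66 = 0.242424: log2(p) = -2.044394, -p*log2(p) = 0.495611
  p = 18/66 = 0.272727: log2(p) = -1.874469, -p*log2(p) = 0.511219
  p = 11/66 = 0.166667: log2(p) = -2.584963, -p*log2(p) = 0.430827
H = 0.391973 + 0.091582 + 0.430827 + 0.495611 + 0.511219 + 0.430827 = 2.352039

H = 2.352 bits/symbol


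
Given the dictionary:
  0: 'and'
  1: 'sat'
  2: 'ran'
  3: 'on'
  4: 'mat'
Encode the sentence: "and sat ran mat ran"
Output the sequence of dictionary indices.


Look up each word in the dictionary:
  'and' -> 0
  'sat' -> 1
  'ran' -> 2
  'mat' -> 4
  'ran' -> 2

Encoded: [0, 1, 2, 4, 2]


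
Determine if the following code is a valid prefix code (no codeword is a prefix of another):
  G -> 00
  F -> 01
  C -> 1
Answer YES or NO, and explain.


Checking each pair (does one codeword prefix another?):
  G='00' vs F='01': no prefix
  G='00' vs C='1': no prefix
  F='01' vs G='00': no prefix
  F='01' vs C='1': no prefix
  C='1' vs G='00': no prefix
  C='1' vs F='01': no prefix
No violation found over all pairs.

YES -- this is a valid prefix code. No codeword is a prefix of any other codeword.


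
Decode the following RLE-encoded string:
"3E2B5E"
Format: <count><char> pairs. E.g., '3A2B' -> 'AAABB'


Expanding each <count><char> pair:
  3E -> 'EEE'
  2B -> 'BB'
  5E -> 'EEEEE'

Decoded = EEEBBEEEEE


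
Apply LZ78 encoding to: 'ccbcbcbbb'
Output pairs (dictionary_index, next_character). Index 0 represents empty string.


LZ78 encoding steps:
Dictionary: {0: ''}
Step 1: w='' (idx 0), next='c' -> output (0, 'c'), add 'c' as idx 1
Step 2: w='c' (idx 1), next='b' -> output (1, 'b'), add 'cb' as idx 2
Step 3: w='cb' (idx 2), next='c' -> output (2, 'c'), add 'cbc' as idx 3
Step 4: w='' (idx 0), next='b' -> output (0, 'b'), add 'b' as idx 4
Step 5: w='b' (idx 4), next='b' -> output (4, 'b'), add 'bb' as idx 5


Encoded: [(0, 'c'), (1, 'b'), (2, 'c'), (0, 'b'), (4, 'b')]


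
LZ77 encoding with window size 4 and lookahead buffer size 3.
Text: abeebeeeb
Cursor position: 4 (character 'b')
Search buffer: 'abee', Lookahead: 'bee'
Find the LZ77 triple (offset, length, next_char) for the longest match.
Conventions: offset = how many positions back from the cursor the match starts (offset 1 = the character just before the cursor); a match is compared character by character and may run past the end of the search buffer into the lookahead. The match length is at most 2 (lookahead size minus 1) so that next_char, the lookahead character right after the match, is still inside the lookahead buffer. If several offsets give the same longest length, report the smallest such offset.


Try each offset into the search buffer:
  offset=1 (pos 3, char 'e'): match length 0
  offset=2 (pos 2, char 'e'): match length 0
  offset=3 (pos 1, char 'b'): match length 2
  offset=4 (pos 0, char 'a'): match length 0
Longest match has length 2 at offset 3.
next_char = character at position 4 + 2 = 6 -> 'e'

Best match: offset=3, length=2 (matching 'be' starting at position 1)
LZ77 triple: (3, 2, 'e')


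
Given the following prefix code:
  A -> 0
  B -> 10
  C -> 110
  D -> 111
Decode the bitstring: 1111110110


Decoding step by step:
Bits 111 -> D
Bits 111 -> D
Bits 0 -> A
Bits 110 -> C


Decoded message: DDAC


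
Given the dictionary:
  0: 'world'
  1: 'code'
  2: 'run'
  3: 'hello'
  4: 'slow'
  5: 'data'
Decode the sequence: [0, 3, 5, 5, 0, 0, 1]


Look up each index in the dictionary:
  0 -> 'world'
  3 -> 'hello'
  5 -> 'data'
  5 -> 'data'
  0 -> 'world'
  0 -> 'world'
  1 -> 'code'

Decoded: "world hello data data world world code"


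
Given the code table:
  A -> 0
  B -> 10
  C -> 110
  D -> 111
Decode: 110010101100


Decoding:
110 -> C
0 -> A
10 -> B
10 -> B
110 -> C
0 -> A


Result: CABBCA


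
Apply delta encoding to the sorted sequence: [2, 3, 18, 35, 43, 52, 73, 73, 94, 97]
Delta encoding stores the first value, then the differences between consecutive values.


First value: 2
Deltas:
  3 - 2 = 1
  18 - 3 = 15
  35 - 18 = 17
  43 - 35 = 8
  52 - 43 = 9
  73 - 52 = 21
  73 - 73 = 0
  94 - 73 = 21
  97 - 94 = 3


Delta encoded: [2, 1, 15, 17, 8, 9, 21, 0, 21, 3]


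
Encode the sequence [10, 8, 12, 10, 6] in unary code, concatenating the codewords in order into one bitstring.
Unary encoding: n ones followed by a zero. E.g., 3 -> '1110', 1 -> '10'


Encode each number as n ones followed by a terminating 0:
  10 -> 11111111110 (11 bits)
  8 -> 111111110 (9 bits)
  12 -> 1111111111110 (13 bits)
  10 -> 11111111110 (11 bits)
  6 -> 1111110 (7 bits)
Total length = 11 + 9 + 13 + 11 + 7 = 51 bits.

Unary([10, 8, 12, 10, 6]) = 111111111101111111101111111111110111111111101111110 (51 bits)


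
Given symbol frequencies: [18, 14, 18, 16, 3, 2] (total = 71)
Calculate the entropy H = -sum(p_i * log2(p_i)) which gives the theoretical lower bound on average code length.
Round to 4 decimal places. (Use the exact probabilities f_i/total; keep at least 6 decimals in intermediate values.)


Per-symbol terms -p_i * log2(p_i) with p_i = f_i/71:
  p = 18/71 = 0.253521: log2(p) = -1.979822, -p*log2(p) = 0.501927
  p = 14/71 = 0.197183: log2(p) = -2.342392, -p*log2(p) = 0.461880
  p = 18/71 = 0.253521: log2(p) = -1.979822, -p*log2(p) = 0.501927
  p = 16/71 = 0.225352: log2(p) = -2.149747, -p*log2(p) = 0.484450
  p = 3/71 = 0.042254: log2(p) = -4.564785, -p*log2(p) = 0.192878
  p = 2/71 = 0.028169: log2(p) = -5.149747, -p*log2(p) = 0.145063
H = 0.501927 + 0.461880 + 0.501927 + 0.484450 + 0.192878 + 0.145063 = 2.288125

H = 2.2881 bits/symbol


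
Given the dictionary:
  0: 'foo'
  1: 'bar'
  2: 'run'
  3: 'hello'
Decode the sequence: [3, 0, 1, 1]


Look up each index in the dictionary:
  3 -> 'hello'
  0 -> 'foo'
  1 -> 'bar'
  1 -> 'bar'

Decoded: "hello foo bar bar"


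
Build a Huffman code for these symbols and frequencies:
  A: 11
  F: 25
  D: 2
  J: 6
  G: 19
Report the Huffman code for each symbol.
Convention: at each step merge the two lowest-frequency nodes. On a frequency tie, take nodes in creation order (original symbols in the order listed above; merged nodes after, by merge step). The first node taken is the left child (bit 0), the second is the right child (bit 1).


Huffman tree construction:
Step 1: Merge D(2) + J(6) = 8
Step 2: Merge (D+J)(8) + A(11) = 19
Step 3: Merge G(19) + ((D+J)+A)(19) = 38
Step 4: Merge F(25) + (G+((D+J)+A))(38) = 63
Read each symbol's code off the tree from the root (left child = 0, right child = 1).

Codes:
  A: 111 (length 3)
  F: 0 (length 1)
  D: 1100 (length 4)
  J: 1101 (length 4)
  G: 10 (length 2)
Average code length: 128/63 = 2.0317 bits/symbol


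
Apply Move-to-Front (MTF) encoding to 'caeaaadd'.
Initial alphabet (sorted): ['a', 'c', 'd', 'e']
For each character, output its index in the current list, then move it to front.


MTF encoding:
'c': index 1 in ['a', 'c', 'd', 'e'] -> ['c', 'a', 'd', 'e']
'a': index 1 in ['c', 'a', 'd', 'e'] -> ['a', 'c', 'd', 'e']
'e': index 3 in ['a', 'c', 'd', 'e'] -> ['e', 'a', 'c', 'd']
'a': index 1 in ['e', 'a', 'c', 'd'] -> ['a', 'e', 'c', 'd']
'a': index 0 in ['a', 'e', 'c', 'd'] -> ['a', 'e', 'c', 'd']
'a': index 0 in ['a', 'e', 'c', 'd'] -> ['a', 'e', 'c', 'd']
'd': index 3 in ['a', 'e', 'c', 'd'] -> ['d', 'a', 'e', 'c']
'd': index 0 in ['d', 'a', 'e', 'c'] -> ['d', 'a', 'e', 'c']


Output: [1, 1, 3, 1, 0, 0, 3, 0]


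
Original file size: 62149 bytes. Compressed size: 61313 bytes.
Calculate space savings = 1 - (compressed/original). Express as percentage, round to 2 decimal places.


ratio = compressed/original = 61313/62149 = 0.986548
savings = 1 - ratio = 1 - 0.986548 = 0.013452
as a percentage: 0.013452 * 100 = 1.35%

Space savings = 1 - 61313/62149 = 1.35%


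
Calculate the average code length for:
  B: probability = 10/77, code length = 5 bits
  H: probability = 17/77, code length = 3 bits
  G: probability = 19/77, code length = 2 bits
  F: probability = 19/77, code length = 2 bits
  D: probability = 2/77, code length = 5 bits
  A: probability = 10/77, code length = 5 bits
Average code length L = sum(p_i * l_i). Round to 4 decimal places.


Weighted contributions p_i * l_i:
  B: (10/77) * 5 = 50/77
  H: (17/77) * 3 = 51/77
  G: (19/77) * 2 = 38/77
  F: (19/77) * 2 = 38/77
  D: (2/77) * 5 = 10/77
  A: (10/77) * 5 = 50/77
Sum = (50 + 51 + 38 + 38 + 10 + 50)/77 = 237/77

L = 237/77 = 3.0779 bits/symbol


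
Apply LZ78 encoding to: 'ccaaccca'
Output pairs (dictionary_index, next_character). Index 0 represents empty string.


LZ78 encoding steps:
Dictionary: {0: ''}
Step 1: w='' (idx 0), next='c' -> output (0, 'c'), add 'c' as idx 1
Step 2: w='c' (idx 1), next='a' -> output (1, 'a'), add 'ca' as idx 2
Step 3: w='' (idx 0), next='a' -> output (0, 'a'), add 'a' as idx 3
Step 4: w='c' (idx 1), next='c' -> output (1, 'c'), add 'cc' as idx 4
Step 5: w='ca' (idx 2), end of input -> output (2, '')


Encoded: [(0, 'c'), (1, 'a'), (0, 'a'), (1, 'c'), (2, '')]


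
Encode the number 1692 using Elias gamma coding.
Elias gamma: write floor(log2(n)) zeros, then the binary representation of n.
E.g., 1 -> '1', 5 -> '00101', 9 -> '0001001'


num_bits = floor(log2(1692)) + 1 = 11
leading_zeros = num_bits - 1 = 10
binary(1692) = 11010011100

Elias gamma(1692) = '0000000000' + '11010011100' = 000000000011010011100 (21 bits)


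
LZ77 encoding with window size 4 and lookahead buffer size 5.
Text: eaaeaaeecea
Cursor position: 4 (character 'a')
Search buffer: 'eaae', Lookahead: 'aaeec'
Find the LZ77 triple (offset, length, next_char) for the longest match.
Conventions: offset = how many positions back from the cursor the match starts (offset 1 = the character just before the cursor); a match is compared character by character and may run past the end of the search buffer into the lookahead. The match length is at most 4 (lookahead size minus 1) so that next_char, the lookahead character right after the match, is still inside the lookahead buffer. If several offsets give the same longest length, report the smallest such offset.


Try each offset into the search buffer:
  offset=1 (pos 3, char 'e'): match length 0
  offset=2 (pos 2, char 'a'): match length 1
  offset=3 (pos 1, char 'a'): match length 3
  offset=4 (pos 0, char 'e'): match length 0
Longest match has length 3 at offset 3.
next_char = character at position 4 + 3 = 7 -> 'e'

Best match: offset=3, length=3 (matching 'aae' starting at position 1)
LZ77 triple: (3, 3, 'e')


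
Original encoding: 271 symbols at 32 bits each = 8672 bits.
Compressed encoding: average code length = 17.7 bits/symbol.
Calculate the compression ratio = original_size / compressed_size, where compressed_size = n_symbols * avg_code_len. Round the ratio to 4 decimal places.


original_size = n_symbols * orig_bits = 271 * 32 = 8672 bits
compressed_size = n_symbols * avg_code_len = 271 * 17.7 = 4796.7 bits
ratio = original_size / compressed_size = 8672 / 4796.7 = 1.8079

Compression ratio = 1.8079


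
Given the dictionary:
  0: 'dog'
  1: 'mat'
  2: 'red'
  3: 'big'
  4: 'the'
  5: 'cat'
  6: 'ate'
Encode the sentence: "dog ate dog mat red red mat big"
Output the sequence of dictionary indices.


Look up each word in the dictionary:
  'dog' -> 0
  'ate' -> 6
  'dog' -> 0
  'mat' -> 1
  'red' -> 2
  'red' -> 2
  'mat' -> 1
  'big' -> 3

Encoded: [0, 6, 0, 1, 2, 2, 1, 3]


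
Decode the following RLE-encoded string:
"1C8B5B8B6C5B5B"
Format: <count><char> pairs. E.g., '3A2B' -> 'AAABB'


Expanding each <count><char> pair:
  1C -> 'C'
  8B -> 'BBBBBBBB'
  5B -> 'BBBBB'
  8B -> 'BBBBBBBB'
  6C -> 'CCCCCC'
  5B -> 'BBBBB'
  5B -> 'BBBBB'

Decoded = CBBBBBBBBBBBBBBBBBBBBBCCCCCCBBBBBBBBBB


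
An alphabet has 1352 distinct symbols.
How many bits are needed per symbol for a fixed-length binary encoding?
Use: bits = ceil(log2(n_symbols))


log2(1352) = 10.4009
Bracket: 2^10 = 1024 < 1352 <= 2^11 = 2048
So ceil(log2(1352)) = 11

bits = ceil(log2(1352)) = ceil(10.4009) = 11 bits


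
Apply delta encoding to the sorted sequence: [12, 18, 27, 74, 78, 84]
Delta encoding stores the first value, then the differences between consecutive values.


First value: 12
Deltas:
  18 - 12 = 6
  27 - 18 = 9
  74 - 27 = 47
  78 - 74 = 4
  84 - 78 = 6


Delta encoded: [12, 6, 9, 47, 4, 6]


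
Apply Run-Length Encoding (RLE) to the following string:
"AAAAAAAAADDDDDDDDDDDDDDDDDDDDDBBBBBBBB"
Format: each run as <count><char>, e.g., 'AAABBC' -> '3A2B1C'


Scanning runs left to right:
  i=0: run of 'A' x 9 -> '9A'
  i=9: run of 'D' x 21 -> '21D'
  i=30: run of 'B' x 8 -> '8B'

RLE = 9A21D8B


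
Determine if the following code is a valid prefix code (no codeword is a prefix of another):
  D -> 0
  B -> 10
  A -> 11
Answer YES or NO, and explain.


Checking each pair (does one codeword prefix another?):
  D='0' vs B='10': no prefix
  D='0' vs A='11': no prefix
  B='10' vs D='0': no prefix
  B='10' vs A='11': no prefix
  A='11' vs D='0': no prefix
  A='11' vs B='10': no prefix
No violation found over all pairs.

YES -- this is a valid prefix code. No codeword is a prefix of any other codeword.


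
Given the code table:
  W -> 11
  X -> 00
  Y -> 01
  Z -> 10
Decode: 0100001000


Decoding:
01 -> Y
00 -> X
00 -> X
10 -> Z
00 -> X


Result: YXXZX


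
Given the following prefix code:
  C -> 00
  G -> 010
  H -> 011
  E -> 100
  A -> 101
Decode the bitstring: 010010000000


Decoding step by step:
Bits 010 -> G
Bits 010 -> G
Bits 00 -> C
Bits 00 -> C
Bits 00 -> C


Decoded message: GGCCC


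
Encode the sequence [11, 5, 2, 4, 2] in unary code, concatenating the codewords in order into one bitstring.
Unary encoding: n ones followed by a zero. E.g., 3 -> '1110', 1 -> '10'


Encode each number as n ones followed by a terminating 0:
  11 -> 111111111110 (12 bits)
  5 -> 111110 (6 bits)
  2 -> 110 (3 bits)
  4 -> 11110 (5 bits)
  2 -> 110 (3 bits)
Total length = 12 + 6 + 3 + 5 + 3 = 29 bits.

Unary([11, 5, 2, 4, 2]) = 11111111111011111011011110110 (29 bits)


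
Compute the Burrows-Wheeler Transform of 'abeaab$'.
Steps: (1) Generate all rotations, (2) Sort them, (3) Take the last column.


Rotations (sorted):
  0: $abeaab -> last char: b
  1: aab$abe -> last char: e
  2: ab$abea -> last char: a
  3: abeaab$ -> last char: $
  4: b$abeaa -> last char: a
  5: beaab$a -> last char: a
  6: eaab$ab -> last char: b


BWT = bea$aab


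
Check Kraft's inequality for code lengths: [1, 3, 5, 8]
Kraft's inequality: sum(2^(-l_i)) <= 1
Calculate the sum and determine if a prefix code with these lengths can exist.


Sum = 2^(-1) + 2^(-3) + 2^(-5) + 2^(-8)
    = 0.5 + 0.125 + 0.03125 + 0.00390625
    = 169/256 = 0.66015625
Since 0.66015625 <= 1, Kraft's inequality IS satisfied.
A prefix code with these lengths CAN exist.

Kraft sum = 0.66015625. Satisfied.


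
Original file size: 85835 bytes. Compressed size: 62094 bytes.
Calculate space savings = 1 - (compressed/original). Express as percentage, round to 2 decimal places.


ratio = compressed/original = 62094/85835 = 0.723411
savings = 1 - ratio = 1 - 0.723411 = 0.276589
as a percentage: 0.276589 * 100 = 27.66%

Space savings = 1 - 62094/85835 = 27.66%


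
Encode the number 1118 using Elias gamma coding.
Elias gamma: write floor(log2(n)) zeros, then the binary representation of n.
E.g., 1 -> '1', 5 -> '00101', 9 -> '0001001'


num_bits = floor(log2(1118)) + 1 = 11
leading_zeros = num_bits - 1 = 10
binary(1118) = 10001011110

Elias gamma(1118) = '0000000000' + '10001011110' = 000000000010001011110 (21 bits)


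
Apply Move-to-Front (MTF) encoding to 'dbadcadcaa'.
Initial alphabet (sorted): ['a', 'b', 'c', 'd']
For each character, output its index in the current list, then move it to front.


MTF encoding:
'd': index 3 in ['a', 'b', 'c', 'd'] -> ['d', 'a', 'b', 'c']
'b': index 2 in ['d', 'a', 'b', 'c'] -> ['b', 'd', 'a', 'c']
'a': index 2 in ['b', 'd', 'a', 'c'] -> ['a', 'b', 'd', 'c']
'd': index 2 in ['a', 'b', 'd', 'c'] -> ['d', 'a', 'b', 'c']
'c': index 3 in ['d', 'a', 'b', 'c'] -> ['c', 'd', 'a', 'b']
'a': index 2 in ['c', 'd', 'a', 'b'] -> ['a', 'c', 'd', 'b']
'd': index 2 in ['a', 'c', 'd', 'b'] -> ['d', 'a', 'c', 'b']
'c': index 2 in ['d', 'a', 'c', 'b'] -> ['c', 'd', 'a', 'b']
'a': index 2 in ['c', 'd', 'a', 'b'] -> ['a', 'c', 'd', 'b']
'a': index 0 in ['a', 'c', 'd', 'b'] -> ['a', 'c', 'd', 'b']


Output: [3, 2, 2, 2, 3, 2, 2, 2, 2, 0]


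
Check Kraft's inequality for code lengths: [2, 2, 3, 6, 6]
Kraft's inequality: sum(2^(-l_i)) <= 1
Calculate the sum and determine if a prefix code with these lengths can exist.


Sum = 2^(-2) + 2^(-2) + 2^(-3) + 2^(-6) + 2^(-6)
    = 0.25 + 0.25 + 0.125 + 0.015625 + 0.015625
    = 42/64 = 0.65625
Since 0.65625 <= 1, Kraft's inequality IS satisfied.
A prefix code with these lengths CAN exist.

Kraft sum = 0.65625. Satisfied.


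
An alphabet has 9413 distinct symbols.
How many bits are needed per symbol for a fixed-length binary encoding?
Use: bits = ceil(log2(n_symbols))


log2(9413) = 13.2004
Bracket: 2^13 = 8192 < 9413 <= 2^14 = 16384
So ceil(log2(9413)) = 14

bits = ceil(log2(9413)) = ceil(13.2004) = 14 bits


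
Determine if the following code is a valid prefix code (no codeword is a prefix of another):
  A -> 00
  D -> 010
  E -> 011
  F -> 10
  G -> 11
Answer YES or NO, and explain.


Checking each pair (does one codeword prefix another?):
  A='00' vs D='010': no prefix
  A='00' vs E='011': no prefix
  A='00' vs F='10': no prefix
  A='00' vs G='11': no prefix
  D='010' vs A='00': no prefix
  D='010' vs E='011': no prefix
  D='010' vs F='10': no prefix
  D='010' vs G='11': no prefix
  E='011' vs A='00': no prefix
  E='011' vs D='010': no prefix
  E='011' vs F='10': no prefix
  E='011' vs G='11': no prefix
  F='10' vs A='00': no prefix
  F='10' vs D='010': no prefix
  F='10' vs E='011': no prefix
  F='10' vs G='11': no prefix
  G='11' vs A='00': no prefix
  G='11' vs D='010': no prefix
  G='11' vs E='011': no prefix
  G='11' vs F='10': no prefix
No violation found over all pairs.

YES -- this is a valid prefix code. No codeword is a prefix of any other codeword.


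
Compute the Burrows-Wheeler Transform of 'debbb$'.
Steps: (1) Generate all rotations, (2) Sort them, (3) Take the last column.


Rotations (sorted):
  0: $debbb -> last char: b
  1: b$debb -> last char: b
  2: bb$deb -> last char: b
  3: bbb$de -> last char: e
  4: debbb$ -> last char: $
  5: ebbb$d -> last char: d


BWT = bbbe$d


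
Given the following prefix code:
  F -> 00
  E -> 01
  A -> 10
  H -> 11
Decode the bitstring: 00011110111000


Decoding step by step:
Bits 00 -> F
Bits 01 -> E
Bits 11 -> H
Bits 10 -> A
Bits 11 -> H
Bits 10 -> A
Bits 00 -> F


Decoded message: FEHAHAF


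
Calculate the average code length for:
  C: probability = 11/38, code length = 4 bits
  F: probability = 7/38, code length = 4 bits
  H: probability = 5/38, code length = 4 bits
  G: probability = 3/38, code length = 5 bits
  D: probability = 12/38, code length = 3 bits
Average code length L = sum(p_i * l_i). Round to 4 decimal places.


Weighted contributions p_i * l_i:
  C: (11/38) * 4 = 44/38
  F: (7/38) * 4 = 28/38
  H: (5/38) * 4 = 20/38
  G: (3/38) * 5 = 15/38
  D: (12/38) * 3 = 36/38
Sum = (44 + 28 + 20 + 15 + 36)/38 = 143/38

L = 143/38 = 3.7632 bits/symbol


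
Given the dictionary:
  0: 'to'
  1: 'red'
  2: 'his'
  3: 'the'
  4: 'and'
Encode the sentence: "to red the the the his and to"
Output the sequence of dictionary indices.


Look up each word in the dictionary:
  'to' -> 0
  'red' -> 1
  'the' -> 3
  'the' -> 3
  'the' -> 3
  'his' -> 2
  'and' -> 4
  'to' -> 0

Encoded: [0, 1, 3, 3, 3, 2, 4, 0]


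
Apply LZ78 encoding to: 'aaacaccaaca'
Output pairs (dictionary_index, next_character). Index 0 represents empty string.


LZ78 encoding steps:
Dictionary: {0: ''}
Step 1: w='' (idx 0), next='a' -> output (0, 'a'), add 'a' as idx 1
Step 2: w='a' (idx 1), next='a' -> output (1, 'a'), add 'aa' as idx 2
Step 3: w='' (idx 0), next='c' -> output (0, 'c'), add 'c' as idx 3
Step 4: w='a' (idx 1), next='c' -> output (1, 'c'), add 'ac' as idx 4
Step 5: w='c' (idx 3), next='a' -> output (3, 'a'), add 'ca' as idx 5
Step 6: w='ac' (idx 4), next='a' -> output (4, 'a'), add 'aca' as idx 6


Encoded: [(0, 'a'), (1, 'a'), (0, 'c'), (1, 'c'), (3, 'a'), (4, 'a')]


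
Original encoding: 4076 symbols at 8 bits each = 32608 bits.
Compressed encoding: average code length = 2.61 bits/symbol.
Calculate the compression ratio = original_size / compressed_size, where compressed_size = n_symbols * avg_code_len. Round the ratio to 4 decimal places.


original_size = n_symbols * orig_bits = 4076 * 8 = 32608 bits
compressed_size = n_symbols * avg_code_len = 4076 * 2.61 = 10638.36 bits
ratio = original_size / compressed_size = 32608 / 10638.36 = 3.0651

Compression ratio = 3.0651


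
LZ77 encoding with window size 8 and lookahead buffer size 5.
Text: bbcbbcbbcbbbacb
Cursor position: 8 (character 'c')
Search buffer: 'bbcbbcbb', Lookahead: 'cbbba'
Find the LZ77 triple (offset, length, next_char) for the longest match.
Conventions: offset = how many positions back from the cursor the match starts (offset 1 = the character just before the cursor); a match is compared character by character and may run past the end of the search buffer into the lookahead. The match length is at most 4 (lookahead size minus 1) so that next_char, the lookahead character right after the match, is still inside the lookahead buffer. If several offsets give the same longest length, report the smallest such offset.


Try each offset into the search buffer:
  offset=1 (pos 7, char 'b'): match length 0
  offset=2 (pos 6, char 'b'): match length 0
  offset=3 (pos 5, char 'c'): match length 3
  offset=4 (pos 4, char 'b'): match length 0
  offset=5 (pos 3, char 'b'): match length 0
  offset=6 (pos 2, char 'c'): match length 3
  offset=7 (pos 1, char 'b'): match length 0
  offset=8 (pos 0, char 'b'): match length 0
Longest match has length 3, found at offsets 3, 6; take the smallest, offset 3.
next_char = character at position 8 + 3 = 11 -> 'b'

Best match: offset=3, length=3 (matching 'cbb' starting at position 5)
LZ77 triple: (3, 3, 'b')


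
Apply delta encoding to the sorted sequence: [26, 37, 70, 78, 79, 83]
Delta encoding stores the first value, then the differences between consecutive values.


First value: 26
Deltas:
  37 - 26 = 11
  70 - 37 = 33
  78 - 70 = 8
  79 - 78 = 1
  83 - 79 = 4


Delta encoded: [26, 11, 33, 8, 1, 4]


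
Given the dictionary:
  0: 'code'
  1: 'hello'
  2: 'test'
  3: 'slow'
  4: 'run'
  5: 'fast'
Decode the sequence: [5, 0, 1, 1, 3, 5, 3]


Look up each index in the dictionary:
  5 -> 'fast'
  0 -> 'code'
  1 -> 'hello'
  1 -> 'hello'
  3 -> 'slow'
  5 -> 'fast'
  3 -> 'slow'

Decoded: "fast code hello hello slow fast slow"


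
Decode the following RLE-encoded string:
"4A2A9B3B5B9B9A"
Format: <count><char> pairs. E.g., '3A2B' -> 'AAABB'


Expanding each <count><char> pair:
  4A -> 'AAAA'
  2A -> 'AA'
  9B -> 'BBBBBBBBB'
  3B -> 'BBB'
  5B -> 'BBBBB'
  9B -> 'BBBBBBBBB'
  9A -> 'AAAAAAAAA'

Decoded = AAAAAABBBBBBBBBBBBBBBBBBBBBBBBBBAAAAAAAAA


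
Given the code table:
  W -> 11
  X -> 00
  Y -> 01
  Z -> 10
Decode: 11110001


Decoding:
11 -> W
11 -> W
00 -> X
01 -> Y


Result: WWXY


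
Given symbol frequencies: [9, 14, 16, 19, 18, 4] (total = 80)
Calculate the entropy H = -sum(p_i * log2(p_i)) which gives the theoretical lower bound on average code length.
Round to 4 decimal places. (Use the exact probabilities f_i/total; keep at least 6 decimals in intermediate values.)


Per-symbol terms -p_i * log2(p_i) with p_i = f_i/80:
  p = 9/80 = 0.112500: log2(p) = -3.152003, -p*log2(p) = 0.354600
  p = 14/80 = 0.175000: log2(p) = -2.514573, -p*log2(p) = 0.440050
  p = 16/80 = 0.200000: log2(p) = -2.321928, -p*log2(p) = 0.464386
  p = 19/80 = 0.237500: log2(p) = -2.074001, -p*log2(p) = 0.492575
  p = 18/80 = 0.225000: log2(p) = -2.152003, -p*log2(p) = 0.484201
  p = 4/80 = 0.050000: log2(p) = -4.321928, -p*log2(p) = 0.216096
H = 0.354600 + 0.440050 + 0.464386 + 0.492575 + 0.484201 + 0.216096 = 2.451908

H = 2.4519 bits/symbol


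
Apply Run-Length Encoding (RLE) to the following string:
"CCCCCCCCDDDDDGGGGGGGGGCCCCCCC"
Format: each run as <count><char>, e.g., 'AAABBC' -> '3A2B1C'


Scanning runs left to right:
  i=0: run of 'C' x 8 -> '8C'
  i=8: run of 'D' x 5 -> '5D'
  i=13: run of 'G' x 9 -> '9G'
  i=22: run of 'C' x 7 -> '7C'

RLE = 8C5D9G7C


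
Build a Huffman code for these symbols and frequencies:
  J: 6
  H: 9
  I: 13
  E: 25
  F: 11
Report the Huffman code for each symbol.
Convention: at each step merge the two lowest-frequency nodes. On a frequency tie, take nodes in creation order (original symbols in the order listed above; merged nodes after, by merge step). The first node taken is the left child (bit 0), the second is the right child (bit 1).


Huffman tree construction:
Step 1: Merge J(6) + H(9) = 15
Step 2: Merge F(11) + I(13) = 24
Step 3: Merge (J+H)(15) + (F+I)(24) = 39
Step 4: Merge E(25) + ((J+H)+(F+I))(39) = 64
Read each symbol's code off the tree from the root (left child = 0, right child = 1).

Codes:
  J: 100 (length 3)
  H: 101 (length 3)
  I: 111 (length 3)
  E: 0 (length 1)
  F: 110 (length 3)
Average code length: 142/64 = 2.2188 bits/symbol


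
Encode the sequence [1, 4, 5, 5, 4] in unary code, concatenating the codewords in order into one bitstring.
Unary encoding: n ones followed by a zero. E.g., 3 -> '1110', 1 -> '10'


Encode each number as n ones followed by a terminating 0:
  1 -> 10 (2 bits)
  4 -> 11110 (5 bits)
  5 -> 111110 (6 bits)
  5 -> 111110 (6 bits)
  4 -> 11110 (5 bits)
Total length = 2 + 5 + 6 + 6 + 5 = 24 bits.

Unary([1, 4, 5, 5, 4]) = 101111011111011111011110 (24 bits)


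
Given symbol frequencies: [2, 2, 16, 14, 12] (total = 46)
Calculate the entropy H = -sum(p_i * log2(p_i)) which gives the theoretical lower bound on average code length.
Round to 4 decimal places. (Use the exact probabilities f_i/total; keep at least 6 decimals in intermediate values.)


Per-symbol terms -p_i * log2(p_i) with p_i = f_i/46:
  p = 2/46 = 0.043478: log2(p) = -4.523562, -p*log2(p) = 0.196677
  p = 2/46 = 0.043478: log2(p) = -4.523562, -p*log2(p) = 0.196677
  p = 16/46 = 0.347826: log2(p) = -1.523562, -p*log2(p) = 0.529935
  p = 14/46 = 0.304348: log2(p) = -1.716207, -p*log2(p) = 0.522324
  p = 12/46 = 0.260870: log2(p) = -1.938599, -p*log2(p) = 0.505722
H = 0.196677 + 0.196677 + 0.529935 + 0.522324 + 0.505722 = 1.951335

H = 1.9513 bits/symbol


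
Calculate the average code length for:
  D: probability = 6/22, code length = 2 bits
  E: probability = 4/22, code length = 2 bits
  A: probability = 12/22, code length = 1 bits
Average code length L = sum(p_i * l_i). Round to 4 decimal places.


Weighted contributions p_i * l_i:
  D: (6/22) * 2 = 12/22
  E: (4/22) * 2 = 8/22
  A: (12/22) * 1 = 12/22
Sum = (12 + 8 + 12)/22 = 32/22

L = 32/22 = 1.4545 bits/symbol


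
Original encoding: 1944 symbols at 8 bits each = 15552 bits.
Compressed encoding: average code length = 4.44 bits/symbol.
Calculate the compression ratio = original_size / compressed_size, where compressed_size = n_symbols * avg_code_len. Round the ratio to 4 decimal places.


original_size = n_symbols * orig_bits = 1944 * 8 = 15552 bits
compressed_size = n_symbols * avg_code_len = 1944 * 4.44 = 8631.36 bits
ratio = original_size / compressed_size = 15552 / 8631.36 = 1.8018

Compression ratio = 1.8018


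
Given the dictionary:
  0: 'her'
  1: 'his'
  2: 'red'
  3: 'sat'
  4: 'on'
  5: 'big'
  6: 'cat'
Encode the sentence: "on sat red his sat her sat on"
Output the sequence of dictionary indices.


Look up each word in the dictionary:
  'on' -> 4
  'sat' -> 3
  'red' -> 2
  'his' -> 1
  'sat' -> 3
  'her' -> 0
  'sat' -> 3
  'on' -> 4

Encoded: [4, 3, 2, 1, 3, 0, 3, 4]


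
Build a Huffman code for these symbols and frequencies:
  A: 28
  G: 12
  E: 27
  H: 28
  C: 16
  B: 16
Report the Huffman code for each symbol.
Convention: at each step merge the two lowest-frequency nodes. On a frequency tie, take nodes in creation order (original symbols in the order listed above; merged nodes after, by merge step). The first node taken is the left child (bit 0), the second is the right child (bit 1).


Huffman tree construction:
Step 1: Merge G(12) + C(16) = 28
Step 2: Merge B(16) + E(27) = 43
Step 3: Merge A(28) + H(28) = 56
Step 4: Merge (G+C)(28) + (B+E)(43) = 71
Step 5: Merge (A+H)(56) + ((G+C)+(B+E))(71) = 127
Read each symbol's code off the tree from the root (left child = 0, right child = 1).

Codes:
  A: 00 (length 2)
  G: 100 (length 3)
  E: 111 (length 3)
  H: 01 (length 2)
  C: 101 (length 3)
  B: 110 (length 3)
Average code length: 325/127 = 2.5591 bits/symbol


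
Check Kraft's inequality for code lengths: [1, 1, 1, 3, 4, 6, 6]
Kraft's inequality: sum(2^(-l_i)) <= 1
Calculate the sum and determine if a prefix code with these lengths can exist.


Sum = 2^(-1) + 2^(-1) + 2^(-1) + 2^(-3) + 2^(-4) + 2^(-6) + 2^(-6)
    = 0.5 + 0.5 + 0.5 + 0.125 + 0.0625 + 0.015625 + 0.015625
    = 110/64 = 1.71875
Since 1.71875 > 1, Kraft's inequality is NOT satisfied.
A prefix code with these lengths CANNOT exist.

Kraft sum = 1.71875. Not satisfied.


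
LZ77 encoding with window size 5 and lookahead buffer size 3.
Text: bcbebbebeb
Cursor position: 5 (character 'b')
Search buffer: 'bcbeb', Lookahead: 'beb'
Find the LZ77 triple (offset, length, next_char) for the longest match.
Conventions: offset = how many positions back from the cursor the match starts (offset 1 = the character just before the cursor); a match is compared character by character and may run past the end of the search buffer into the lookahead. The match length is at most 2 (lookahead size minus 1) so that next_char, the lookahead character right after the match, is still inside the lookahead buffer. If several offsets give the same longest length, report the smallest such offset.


Try each offset into the search buffer:
  offset=1 (pos 4, char 'b'): match length 1
  offset=2 (pos 3, char 'e'): match length 0
  offset=3 (pos 2, char 'b'): match length 2
  offset=4 (pos 1, char 'c'): match length 0
  offset=5 (pos 0, char 'b'): match length 1
Longest match has length 2 at offset 3.
next_char = character at position 5 + 2 = 7 -> 'b'

Best match: offset=3, length=2 (matching 'be' starting at position 2)
LZ77 triple: (3, 2, 'b')


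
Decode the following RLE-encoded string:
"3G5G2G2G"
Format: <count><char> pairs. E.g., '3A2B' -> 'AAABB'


Expanding each <count><char> pair:
  3G -> 'GGG'
  5G -> 'GGGGG'
  2G -> 'GG'
  2G -> 'GG'

Decoded = GGGGGGGGGGGG


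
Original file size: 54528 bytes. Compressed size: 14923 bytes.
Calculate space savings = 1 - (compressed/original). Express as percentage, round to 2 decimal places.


ratio = compressed/original = 14923/54528 = 0.273676
savings = 1 - ratio = 1 - 0.273676 = 0.726324
as a percentage: 0.726324 * 100 = 72.63%

Space savings = 1 - 14923/54528 = 72.63%


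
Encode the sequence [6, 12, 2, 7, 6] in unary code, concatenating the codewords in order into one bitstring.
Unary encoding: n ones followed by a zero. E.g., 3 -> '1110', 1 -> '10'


Encode each number as n ones followed by a terminating 0:
  6 -> 1111110 (7 bits)
  12 -> 1111111111110 (13 bits)
  2 -> 110 (3 bits)
  7 -> 11111110 (8 bits)
  6 -> 1111110 (7 bits)
Total length = 7 + 13 + 3 + 8 + 7 = 38 bits.

Unary([6, 12, 2, 7, 6]) = 11111101111111111110110111111101111110 (38 bits)


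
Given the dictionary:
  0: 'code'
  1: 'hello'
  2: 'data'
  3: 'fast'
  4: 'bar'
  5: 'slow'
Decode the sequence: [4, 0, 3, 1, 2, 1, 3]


Look up each index in the dictionary:
  4 -> 'bar'
  0 -> 'code'
  3 -> 'fast'
  1 -> 'hello'
  2 -> 'data'
  1 -> 'hello'
  3 -> 'fast'

Decoded: "bar code fast hello data hello fast"


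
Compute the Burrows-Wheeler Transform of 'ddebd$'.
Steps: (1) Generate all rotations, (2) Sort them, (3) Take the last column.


Rotations (sorted):
  0: $ddebd -> last char: d
  1: bd$dde -> last char: e
  2: d$ddeb -> last char: b
  3: ddebd$ -> last char: $
  4: debd$d -> last char: d
  5: ebd$dd -> last char: d


BWT = deb$dd


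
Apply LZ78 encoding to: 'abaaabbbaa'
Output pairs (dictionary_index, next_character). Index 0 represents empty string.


LZ78 encoding steps:
Dictionary: {0: ''}
Step 1: w='' (idx 0), next='a' -> output (0, 'a'), add 'a' as idx 1
Step 2: w='' (idx 0), next='b' -> output (0, 'b'), add 'b' as idx 2
Step 3: w='a' (idx 1), next='a' -> output (1, 'a'), add 'aa' as idx 3
Step 4: w='a' (idx 1), next='b' -> output (1, 'b'), add 'ab' as idx 4
Step 5: w='b' (idx 2), next='b' -> output (2, 'b'), add 'bb' as idx 5
Step 6: w='aa' (idx 3), end of input -> output (3, '')


Encoded: [(0, 'a'), (0, 'b'), (1, 'a'), (1, 'b'), (2, 'b'), (3, '')]


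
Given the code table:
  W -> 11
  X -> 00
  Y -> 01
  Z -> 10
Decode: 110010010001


Decoding:
11 -> W
00 -> X
10 -> Z
01 -> Y
00 -> X
01 -> Y


Result: WXZYXY


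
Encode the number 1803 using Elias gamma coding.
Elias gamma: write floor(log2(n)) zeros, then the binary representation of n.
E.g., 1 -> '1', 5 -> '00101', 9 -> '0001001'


num_bits = floor(log2(1803)) + 1 = 11
leading_zeros = num_bits - 1 = 10
binary(1803) = 11100001011

Elias gamma(1803) = '0000000000' + '11100001011' = 000000000011100001011 (21 bits)


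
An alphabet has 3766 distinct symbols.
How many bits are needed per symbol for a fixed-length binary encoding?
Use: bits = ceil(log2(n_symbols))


log2(3766) = 11.8788
Bracket: 2^11 = 2048 < 3766 <= 2^12 = 4096
So ceil(log2(3766)) = 12

bits = ceil(log2(3766)) = ceil(11.8788) = 12 bits


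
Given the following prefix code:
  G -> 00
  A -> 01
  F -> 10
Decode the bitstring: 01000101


Decoding step by step:
Bits 01 -> A
Bits 00 -> G
Bits 01 -> A
Bits 01 -> A


Decoded message: AGAA


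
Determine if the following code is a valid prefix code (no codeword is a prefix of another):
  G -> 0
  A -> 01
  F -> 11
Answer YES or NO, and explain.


Checking each pair (does one codeword prefix another?):
  G='0' vs A='01': prefix -- VIOLATION

NO -- this is NOT a valid prefix code. G (0) is a prefix of A (01).


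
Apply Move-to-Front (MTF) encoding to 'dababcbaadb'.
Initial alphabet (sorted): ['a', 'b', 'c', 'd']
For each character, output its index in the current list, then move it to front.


MTF encoding:
'd': index 3 in ['a', 'b', 'c', 'd'] -> ['d', 'a', 'b', 'c']
'a': index 1 in ['d', 'a', 'b', 'c'] -> ['a', 'd', 'b', 'c']
'b': index 2 in ['a', 'd', 'b', 'c'] -> ['b', 'a', 'd', 'c']
'a': index 1 in ['b', 'a', 'd', 'c'] -> ['a', 'b', 'd', 'c']
'b': index 1 in ['a', 'b', 'd', 'c'] -> ['b', 'a', 'd', 'c']
'c': index 3 in ['b', 'a', 'd', 'c'] -> ['c', 'b', 'a', 'd']
'b': index 1 in ['c', 'b', 'a', 'd'] -> ['b', 'c', 'a', 'd']
'a': index 2 in ['b', 'c', 'a', 'd'] -> ['a', 'b', 'c', 'd']
'a': index 0 in ['a', 'b', 'c', 'd'] -> ['a', 'b', 'c', 'd']
'd': index 3 in ['a', 'b', 'c', 'd'] -> ['d', 'a', 'b', 'c']
'b': index 2 in ['d', 'a', 'b', 'c'] -> ['b', 'd', 'a', 'c']


Output: [3, 1, 2, 1, 1, 3, 1, 2, 0, 3, 2]


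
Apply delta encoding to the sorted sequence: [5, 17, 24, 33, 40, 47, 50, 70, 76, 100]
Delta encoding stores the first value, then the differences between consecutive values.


First value: 5
Deltas:
  17 - 5 = 12
  24 - 17 = 7
  33 - 24 = 9
  40 - 33 = 7
  47 - 40 = 7
  50 - 47 = 3
  70 - 50 = 20
  76 - 70 = 6
  100 - 76 = 24


Delta encoded: [5, 12, 7, 9, 7, 7, 3, 20, 6, 24]


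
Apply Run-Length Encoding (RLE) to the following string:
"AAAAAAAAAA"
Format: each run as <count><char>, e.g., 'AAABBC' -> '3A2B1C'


Scanning runs left to right:
  i=0: run of 'A' x 10 -> '10A'

RLE = 10A


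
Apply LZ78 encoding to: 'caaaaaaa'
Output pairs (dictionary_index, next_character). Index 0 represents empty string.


LZ78 encoding steps:
Dictionary: {0: ''}
Step 1: w='' (idx 0), next='c' -> output (0, 'c'), add 'c' as idx 1
Step 2: w='' (idx 0), next='a' -> output (0, 'a'), add 'a' as idx 2
Step 3: w='a' (idx 2), next='a' -> output (2, 'a'), add 'aa' as idx 3
Step 4: w='aa' (idx 3), next='a' -> output (3, 'a'), add 'aaa' as idx 4
Step 5: w='a' (idx 2), end of input -> output (2, '')


Encoded: [(0, 'c'), (0, 'a'), (2, 'a'), (3, 'a'), (2, '')]


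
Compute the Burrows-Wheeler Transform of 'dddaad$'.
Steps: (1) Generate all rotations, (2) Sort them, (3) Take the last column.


Rotations (sorted):
  0: $dddaad -> last char: d
  1: aad$ddd -> last char: d
  2: ad$ddda -> last char: a
  3: d$dddaa -> last char: a
  4: daad$dd -> last char: d
  5: ddaad$d -> last char: d
  6: dddaad$ -> last char: $


BWT = ddaadd$


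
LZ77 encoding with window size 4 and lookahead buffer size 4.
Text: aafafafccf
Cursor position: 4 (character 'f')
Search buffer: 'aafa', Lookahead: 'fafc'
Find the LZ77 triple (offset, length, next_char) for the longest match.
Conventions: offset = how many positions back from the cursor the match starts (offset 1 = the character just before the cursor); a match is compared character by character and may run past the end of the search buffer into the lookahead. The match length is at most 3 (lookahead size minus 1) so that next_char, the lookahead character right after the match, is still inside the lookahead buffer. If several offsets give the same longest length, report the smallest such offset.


Try each offset into the search buffer:
  offset=1 (pos 3, char 'a'): match length 0
  offset=2 (pos 2, char 'f'): match length 3
  offset=3 (pos 1, char 'a'): match length 0
  offset=4 (pos 0, char 'a'): match length 0
Longest match has length 3 at offset 2.
next_char = character at position 4 + 3 = 7 -> 'c'

Best match: offset=2, length=3 (matching 'faf' starting at position 2)
LZ77 triple: (2, 3, 'c')


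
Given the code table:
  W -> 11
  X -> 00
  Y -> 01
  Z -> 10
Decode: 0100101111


Decoding:
01 -> Y
00 -> X
10 -> Z
11 -> W
11 -> W


Result: YXZWW
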